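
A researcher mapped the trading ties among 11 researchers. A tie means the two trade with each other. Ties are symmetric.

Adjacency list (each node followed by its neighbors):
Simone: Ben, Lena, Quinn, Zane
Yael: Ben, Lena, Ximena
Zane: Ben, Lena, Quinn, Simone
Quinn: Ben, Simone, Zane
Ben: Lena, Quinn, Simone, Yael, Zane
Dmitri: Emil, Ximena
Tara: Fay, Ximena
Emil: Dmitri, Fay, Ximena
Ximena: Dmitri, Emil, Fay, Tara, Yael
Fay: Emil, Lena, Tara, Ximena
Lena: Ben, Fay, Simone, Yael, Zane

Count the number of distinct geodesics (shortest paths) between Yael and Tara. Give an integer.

1

The shortest distance is 2, and the only length-2 path is Yael–Ximena–Tara. So there is exactly 1 shortest path.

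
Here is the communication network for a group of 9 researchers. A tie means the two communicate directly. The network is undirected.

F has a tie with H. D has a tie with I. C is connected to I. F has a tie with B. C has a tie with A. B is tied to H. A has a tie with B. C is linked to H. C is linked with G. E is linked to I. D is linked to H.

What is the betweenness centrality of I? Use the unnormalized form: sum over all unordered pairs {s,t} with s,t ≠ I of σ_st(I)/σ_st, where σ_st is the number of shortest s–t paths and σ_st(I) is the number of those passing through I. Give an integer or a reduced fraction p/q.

Pairs whose geodesics pass through I — E–G: 1; E–H: 2/2; E–A: 1; E–C: 1; E–F: 2/2; E–B: 3/3; E–D: 1; G–D: 1/2; A–D: 1/3; C–D: 1/2.
All other pairs contribute 0.
Summing the contributions gives betweenness(I) = 25/3.

25/3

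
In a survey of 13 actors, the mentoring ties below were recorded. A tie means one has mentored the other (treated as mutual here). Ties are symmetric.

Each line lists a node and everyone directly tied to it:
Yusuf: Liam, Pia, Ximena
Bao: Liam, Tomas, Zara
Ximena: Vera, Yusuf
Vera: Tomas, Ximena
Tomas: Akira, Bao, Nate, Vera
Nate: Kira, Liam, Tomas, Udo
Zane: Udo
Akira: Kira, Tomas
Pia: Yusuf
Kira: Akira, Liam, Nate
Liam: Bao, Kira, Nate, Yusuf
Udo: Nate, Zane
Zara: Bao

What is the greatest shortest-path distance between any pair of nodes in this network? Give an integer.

5

Eccentricity of each node (its greatest distance to any other): Akira:4, Bao:4, Kira:3, Liam:3, Nate:3, Pia:5, Tomas:4, Udo:4, Vera:4, Ximena:5, Yusuf:4, Zane:5, Zara:5.
The maximum eccentricity is 5, realized for instance by the pair Zane–Pia via Zane – Udo – Nate – Liam – Yusuf – Pia. So the diameter is 5.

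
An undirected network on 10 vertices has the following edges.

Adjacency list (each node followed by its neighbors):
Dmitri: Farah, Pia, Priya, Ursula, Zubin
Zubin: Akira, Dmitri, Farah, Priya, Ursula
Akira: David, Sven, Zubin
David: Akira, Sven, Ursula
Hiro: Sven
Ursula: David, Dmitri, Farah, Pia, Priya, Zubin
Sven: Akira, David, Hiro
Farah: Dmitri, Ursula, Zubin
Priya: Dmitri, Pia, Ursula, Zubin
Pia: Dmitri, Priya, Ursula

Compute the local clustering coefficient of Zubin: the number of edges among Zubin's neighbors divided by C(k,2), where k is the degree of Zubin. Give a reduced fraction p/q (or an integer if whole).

1/2

Zubin's neighbors: Akira, Dmitri, Farah, Priya, and Ursula (k = 5).
Possible neighbor pairs: C(5,2) = 10. Edges among them: Dmitri–Farah, Dmitri–Priya, Dmitri–Ursula, Farah–Ursula, Priya–Ursula → e = 5.
Clustering(Zubin) = 5/10 = 1/2.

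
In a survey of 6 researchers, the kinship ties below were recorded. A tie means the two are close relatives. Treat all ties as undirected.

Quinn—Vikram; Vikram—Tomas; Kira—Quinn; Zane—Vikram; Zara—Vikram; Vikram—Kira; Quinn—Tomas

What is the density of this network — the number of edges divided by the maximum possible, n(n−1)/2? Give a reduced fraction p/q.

There are 7 edges and 6 nodes, so the maximum possible is C(6,2) = 15.
Density = 7/15.

7/15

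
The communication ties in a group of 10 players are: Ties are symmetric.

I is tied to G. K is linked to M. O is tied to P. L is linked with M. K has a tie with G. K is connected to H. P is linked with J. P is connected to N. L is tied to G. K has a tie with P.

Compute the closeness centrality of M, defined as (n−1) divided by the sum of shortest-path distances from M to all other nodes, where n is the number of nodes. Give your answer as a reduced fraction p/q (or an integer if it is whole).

9/20

Distances from M: G:2, H:2, I:3, J:3, K:1, L:1, N:3, O:3, P:2. Sum = 20.
n = 10, so closeness = 9/20.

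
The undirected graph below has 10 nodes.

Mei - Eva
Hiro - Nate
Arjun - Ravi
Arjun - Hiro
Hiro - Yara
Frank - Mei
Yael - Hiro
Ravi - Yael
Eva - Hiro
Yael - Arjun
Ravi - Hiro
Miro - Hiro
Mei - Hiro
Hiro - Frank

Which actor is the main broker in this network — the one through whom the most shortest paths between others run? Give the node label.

Unnormalized betweenness of each node: Arjun:0, Eva:0, Frank:0, Hiro:61/2, Mei:1/2, Miro:0, Nate:0, Ravi:0, Yael:0, Yara:0.
Hiro has the largest value, 61/2, making it the main broker — the node through which the most shortest paths run.

Hiro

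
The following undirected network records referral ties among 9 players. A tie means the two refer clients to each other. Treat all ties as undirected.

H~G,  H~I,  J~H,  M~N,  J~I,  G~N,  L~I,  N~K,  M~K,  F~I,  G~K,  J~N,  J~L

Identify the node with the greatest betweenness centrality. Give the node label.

J

Unnormalized betweenness of each node: F:0, G:19/6, H:25/6, I:47/6, J:10, K:5/6, L:0, M:0, N:9.
J has the largest value, 10, making it the main broker — the node through which the most shortest paths run.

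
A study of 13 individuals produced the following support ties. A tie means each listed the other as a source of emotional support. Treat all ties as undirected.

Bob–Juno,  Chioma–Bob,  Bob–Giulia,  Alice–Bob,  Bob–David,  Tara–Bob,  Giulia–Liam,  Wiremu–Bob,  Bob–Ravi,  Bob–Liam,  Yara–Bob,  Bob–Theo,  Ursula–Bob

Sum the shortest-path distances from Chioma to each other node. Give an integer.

23

Distances from Chioma: Alice:2, Bob:1, David:2, Giulia:2, Juno:2, Liam:2, Ravi:2, Tara:2, Theo:2, Ursula:2, Wiremu:2, Yara:2.
Sum = 2 + 1 + 2 + 2 + 2 + 2 + 2 + 2 + 2 + 2 + 2 + 2 = 23.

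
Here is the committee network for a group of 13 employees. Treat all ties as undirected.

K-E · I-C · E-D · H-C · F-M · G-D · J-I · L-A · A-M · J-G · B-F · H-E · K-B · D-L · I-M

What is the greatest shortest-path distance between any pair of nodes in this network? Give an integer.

4

Eccentricity of each node (its greatest distance to any other): A:4, B:4, C:4, D:4, E:4, F:4, G:4, H:4, I:4, J:4, K:4, L:4, M:4.
The maximum eccentricity is 4, realized for instance by the pair M–E via M – I – C – H – E. So the diameter is 4.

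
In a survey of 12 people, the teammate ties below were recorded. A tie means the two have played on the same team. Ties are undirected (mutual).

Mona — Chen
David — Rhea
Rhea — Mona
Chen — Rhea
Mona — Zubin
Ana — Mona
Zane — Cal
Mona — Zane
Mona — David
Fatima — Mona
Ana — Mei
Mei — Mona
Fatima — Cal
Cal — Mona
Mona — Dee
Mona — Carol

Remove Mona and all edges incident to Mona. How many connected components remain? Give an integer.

6

Without Mona, the remaining ties split the others into: {Chen, David, Rhea}; {Cal, Fatima, Zane}; {Zubin}; {Carol}; {Ana, Mei}; {Dee}.
That's 6 separate components.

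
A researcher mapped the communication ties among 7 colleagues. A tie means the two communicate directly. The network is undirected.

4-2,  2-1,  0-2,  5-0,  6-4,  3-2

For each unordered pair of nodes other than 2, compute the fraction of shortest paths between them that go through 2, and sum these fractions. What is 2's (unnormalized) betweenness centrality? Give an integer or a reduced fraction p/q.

13

Pairs whose geodesics pass through 2 — 5–3: 1; 5–1: 1; 5–4: 1; 5–6: 1; 3–1: 1; 3–0: 1; 3–4: 1; 3–6: 1; 1–0: 1; 1–4: 1; 1–6: 1; 0–4: 1; 0–6: 1.
All other pairs contribute 0.
Summing the contributions gives betweenness(2) = 13.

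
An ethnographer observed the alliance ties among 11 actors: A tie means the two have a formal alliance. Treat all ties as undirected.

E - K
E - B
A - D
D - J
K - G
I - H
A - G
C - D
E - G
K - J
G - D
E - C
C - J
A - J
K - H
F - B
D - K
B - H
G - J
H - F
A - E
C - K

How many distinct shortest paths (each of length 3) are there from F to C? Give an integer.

2

The shortest distance is 3. The length-3 paths are: F–H–K–C; F–B–E–C.
That gives 2 distinct shortest paths.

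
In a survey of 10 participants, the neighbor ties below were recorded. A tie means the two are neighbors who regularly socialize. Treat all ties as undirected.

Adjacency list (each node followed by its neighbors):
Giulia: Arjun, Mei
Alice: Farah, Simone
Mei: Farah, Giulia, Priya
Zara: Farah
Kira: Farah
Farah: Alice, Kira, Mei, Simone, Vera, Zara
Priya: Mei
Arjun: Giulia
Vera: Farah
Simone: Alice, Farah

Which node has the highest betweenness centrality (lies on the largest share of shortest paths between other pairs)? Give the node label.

Farah

Unnormalized betweenness of each node: Alice:0, Arjun:0, Farah:29, Giulia:8, Kira:0, Mei:20, Priya:0, Simone:0, Vera:0, Zara:0.
Farah has the largest value, 29, making it the main broker — the node through which the most shortest paths run.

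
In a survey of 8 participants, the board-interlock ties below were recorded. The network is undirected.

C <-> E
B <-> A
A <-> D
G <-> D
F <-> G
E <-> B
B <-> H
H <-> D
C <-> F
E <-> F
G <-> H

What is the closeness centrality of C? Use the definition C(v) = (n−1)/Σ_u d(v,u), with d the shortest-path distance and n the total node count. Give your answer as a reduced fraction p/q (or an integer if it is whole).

7/15

Distances from C: A:3, B:2, D:3, E:1, F:1, G:2, H:3. Sum = 15.
n = 8, so closeness = 7/15.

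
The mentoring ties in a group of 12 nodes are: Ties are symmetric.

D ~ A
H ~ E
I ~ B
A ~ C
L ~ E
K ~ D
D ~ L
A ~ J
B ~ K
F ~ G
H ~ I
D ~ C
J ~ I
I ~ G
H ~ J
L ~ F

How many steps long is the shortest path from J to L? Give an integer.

3

One shortest route is J – A – D – L, which uses 3 edges, and at distance 2 from J we only reach {B, C, D, E, G}, which does not include L. So d(J,L) = 3.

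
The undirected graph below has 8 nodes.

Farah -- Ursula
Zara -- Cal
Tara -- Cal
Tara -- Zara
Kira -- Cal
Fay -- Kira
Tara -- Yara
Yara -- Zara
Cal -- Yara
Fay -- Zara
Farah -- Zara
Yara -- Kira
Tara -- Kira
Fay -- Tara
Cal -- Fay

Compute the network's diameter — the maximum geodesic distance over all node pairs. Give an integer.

4

Eccentricity of each node (its greatest distance to any other): Cal:3, Farah:3, Fay:3, Kira:4, Tara:3, Ursula:4, Yara:3, Zara:2.
The maximum eccentricity is 4, realized for instance by the pair Kira–Ursula via Kira – Tara – Zara – Farah – Ursula. So the diameter is 4.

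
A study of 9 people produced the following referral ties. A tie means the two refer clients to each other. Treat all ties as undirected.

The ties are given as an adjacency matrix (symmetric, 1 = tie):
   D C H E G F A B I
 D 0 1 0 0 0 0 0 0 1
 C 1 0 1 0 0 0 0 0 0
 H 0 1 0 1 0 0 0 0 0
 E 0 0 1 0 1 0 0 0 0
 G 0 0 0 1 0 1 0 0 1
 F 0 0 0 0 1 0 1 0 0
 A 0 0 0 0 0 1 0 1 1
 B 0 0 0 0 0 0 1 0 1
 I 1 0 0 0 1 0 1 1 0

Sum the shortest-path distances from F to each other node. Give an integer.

18

Distances from F: A:1, B:2, C:4, D:3, E:2, G:1, H:3, I:2.
Sum = 1 + 2 + 4 + 3 + 2 + 1 + 3 + 2 = 18.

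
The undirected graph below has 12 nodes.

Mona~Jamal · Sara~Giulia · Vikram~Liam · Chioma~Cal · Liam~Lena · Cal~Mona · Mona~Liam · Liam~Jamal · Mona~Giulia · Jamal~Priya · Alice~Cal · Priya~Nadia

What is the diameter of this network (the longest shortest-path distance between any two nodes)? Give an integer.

5

Eccentricity of each node (its greatest distance to any other): Alice:5, Cal:4, Chioma:5, Giulia:4, Jamal:3, Lena:4, Liam:3, Mona:3, Nadia:5, Priya:4, Sara:5, Vikram:4.
The maximum eccentricity is 5, realized for instance by the pair Chioma–Nadia via Chioma – Cal – Mona – Jamal – Priya – Nadia. So the diameter is 5.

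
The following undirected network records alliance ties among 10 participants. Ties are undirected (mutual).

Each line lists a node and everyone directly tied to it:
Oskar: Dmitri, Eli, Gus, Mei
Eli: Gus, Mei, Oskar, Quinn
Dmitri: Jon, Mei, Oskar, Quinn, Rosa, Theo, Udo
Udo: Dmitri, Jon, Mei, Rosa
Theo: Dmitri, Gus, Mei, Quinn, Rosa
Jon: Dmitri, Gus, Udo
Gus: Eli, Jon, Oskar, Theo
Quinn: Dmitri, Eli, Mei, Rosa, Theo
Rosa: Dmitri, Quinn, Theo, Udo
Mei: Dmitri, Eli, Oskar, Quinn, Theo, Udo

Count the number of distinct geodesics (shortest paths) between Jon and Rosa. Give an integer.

The shortest distance is 2. The length-2 paths are: Jon–Udo–Rosa; Jon–Dmitri–Rosa.
That gives 2 distinct shortest paths.

2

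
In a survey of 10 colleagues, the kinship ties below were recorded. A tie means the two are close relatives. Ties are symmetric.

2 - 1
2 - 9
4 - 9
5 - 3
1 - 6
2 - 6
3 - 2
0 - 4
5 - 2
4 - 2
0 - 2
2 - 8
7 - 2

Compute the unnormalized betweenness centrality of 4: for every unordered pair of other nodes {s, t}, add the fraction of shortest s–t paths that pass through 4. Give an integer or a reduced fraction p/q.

Pairs whose geodesics pass through 4 — 0–9: 1/2.
All other pairs contribute 0.
Summing the contributions gives betweenness(4) = 1/2.

1/2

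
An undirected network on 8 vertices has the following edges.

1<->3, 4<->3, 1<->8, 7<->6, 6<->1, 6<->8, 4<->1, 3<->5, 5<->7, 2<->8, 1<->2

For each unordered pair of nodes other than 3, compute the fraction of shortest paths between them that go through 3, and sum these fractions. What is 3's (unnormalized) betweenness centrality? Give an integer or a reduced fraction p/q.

4

Pairs whose geodesics pass through 3 — 8–5: 1/2; 2–5: 1; 1–5: 1; 4–5: 1; 4–7: 1/2.
All other pairs contribute 0.
Summing the contributions gives betweenness(3) = 4.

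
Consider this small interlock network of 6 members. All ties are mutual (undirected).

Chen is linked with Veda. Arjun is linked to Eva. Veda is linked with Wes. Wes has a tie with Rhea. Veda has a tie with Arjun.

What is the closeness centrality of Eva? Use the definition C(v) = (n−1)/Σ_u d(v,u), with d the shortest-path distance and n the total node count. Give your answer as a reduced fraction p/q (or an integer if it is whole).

Distances from Eva: Arjun:1, Chen:3, Rhea:4, Veda:2, Wes:3. Sum = 13.
n = 6, so closeness = 5/13.

5/13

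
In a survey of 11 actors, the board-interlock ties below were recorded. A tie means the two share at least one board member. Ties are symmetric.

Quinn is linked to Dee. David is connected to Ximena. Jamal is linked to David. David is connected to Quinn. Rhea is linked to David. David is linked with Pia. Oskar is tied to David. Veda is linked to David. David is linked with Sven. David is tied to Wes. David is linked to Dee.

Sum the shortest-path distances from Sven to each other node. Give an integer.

19

Distances from Sven: David:1, Dee:2, Jamal:2, Oskar:2, Pia:2, Quinn:2, Rhea:2, Veda:2, Wes:2, Ximena:2.
Sum = 1 + 2 + 2 + 2 + 2 + 2 + 2 + 2 + 2 + 2 = 19.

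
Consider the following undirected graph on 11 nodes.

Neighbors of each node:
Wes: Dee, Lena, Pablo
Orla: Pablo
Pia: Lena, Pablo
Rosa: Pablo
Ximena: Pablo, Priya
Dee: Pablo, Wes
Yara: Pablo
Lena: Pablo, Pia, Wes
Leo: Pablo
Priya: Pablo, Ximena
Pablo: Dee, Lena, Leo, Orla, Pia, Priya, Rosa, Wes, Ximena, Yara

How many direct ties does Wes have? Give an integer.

Wes is directly tied to Dee, Lena, and Pablo. That is 3 neighbors, so the degree of Wes is 3.

3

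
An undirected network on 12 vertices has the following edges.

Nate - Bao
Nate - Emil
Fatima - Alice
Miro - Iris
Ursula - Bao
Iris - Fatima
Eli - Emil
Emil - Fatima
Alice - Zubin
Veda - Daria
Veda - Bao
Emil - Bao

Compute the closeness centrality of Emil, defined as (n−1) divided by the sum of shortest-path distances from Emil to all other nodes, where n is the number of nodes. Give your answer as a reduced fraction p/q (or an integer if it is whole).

11/21

Distances from Emil: Alice:2, Bao:1, Daria:3, Eli:1, Fatima:1, Iris:2, Miro:3, Nate:1, Ursula:2, Veda:2, Zubin:3. Sum = 21.
n = 12, so closeness = 11/21.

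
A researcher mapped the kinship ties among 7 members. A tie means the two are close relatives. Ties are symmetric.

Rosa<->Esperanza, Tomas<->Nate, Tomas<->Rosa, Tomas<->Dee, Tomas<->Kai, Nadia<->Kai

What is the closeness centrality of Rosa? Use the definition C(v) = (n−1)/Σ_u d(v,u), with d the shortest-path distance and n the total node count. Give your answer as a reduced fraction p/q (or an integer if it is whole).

6/11

Distances from Rosa: Dee:2, Esperanza:1, Kai:2, Nadia:3, Nate:2, Tomas:1. Sum = 11.
n = 7, so closeness = 6/11.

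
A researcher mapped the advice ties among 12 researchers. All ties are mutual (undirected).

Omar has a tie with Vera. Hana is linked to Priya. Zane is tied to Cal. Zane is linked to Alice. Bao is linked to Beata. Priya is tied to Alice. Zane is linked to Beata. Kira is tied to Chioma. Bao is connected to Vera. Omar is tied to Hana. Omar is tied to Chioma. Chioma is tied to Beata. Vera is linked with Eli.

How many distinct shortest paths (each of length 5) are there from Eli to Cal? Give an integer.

The shortest distance is 5, and the only length-5 path is Eli–Vera–Bao–Beata–Zane–Cal. So there is exactly 1 shortest path.

1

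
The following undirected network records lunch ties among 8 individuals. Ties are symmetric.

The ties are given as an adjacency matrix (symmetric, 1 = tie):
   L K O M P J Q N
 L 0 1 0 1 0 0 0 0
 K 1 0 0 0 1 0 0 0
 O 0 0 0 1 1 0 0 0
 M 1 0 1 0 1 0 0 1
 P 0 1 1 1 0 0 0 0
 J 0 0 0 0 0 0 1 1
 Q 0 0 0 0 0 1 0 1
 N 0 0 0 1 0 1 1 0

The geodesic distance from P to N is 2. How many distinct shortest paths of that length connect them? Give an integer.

1

The shortest distance is 2, and the only length-2 path is P–M–N. So there is exactly 1 shortest path.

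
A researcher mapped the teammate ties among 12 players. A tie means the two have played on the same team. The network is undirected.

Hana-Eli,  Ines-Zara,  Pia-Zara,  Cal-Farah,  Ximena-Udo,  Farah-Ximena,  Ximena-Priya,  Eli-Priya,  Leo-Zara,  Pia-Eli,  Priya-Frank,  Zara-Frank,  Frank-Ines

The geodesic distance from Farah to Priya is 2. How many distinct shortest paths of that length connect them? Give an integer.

The shortest distance is 2, and the only length-2 path is Farah–Ximena–Priya. So there is exactly 1 shortest path.

1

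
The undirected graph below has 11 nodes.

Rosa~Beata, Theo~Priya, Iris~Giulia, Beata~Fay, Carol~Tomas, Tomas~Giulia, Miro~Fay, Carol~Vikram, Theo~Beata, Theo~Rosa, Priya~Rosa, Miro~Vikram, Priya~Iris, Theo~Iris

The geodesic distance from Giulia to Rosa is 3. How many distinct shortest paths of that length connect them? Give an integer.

2

The shortest distance is 3. The length-3 paths are: Giulia–Iris–Priya–Rosa; Giulia–Iris–Theo–Rosa.
That gives 2 distinct shortest paths.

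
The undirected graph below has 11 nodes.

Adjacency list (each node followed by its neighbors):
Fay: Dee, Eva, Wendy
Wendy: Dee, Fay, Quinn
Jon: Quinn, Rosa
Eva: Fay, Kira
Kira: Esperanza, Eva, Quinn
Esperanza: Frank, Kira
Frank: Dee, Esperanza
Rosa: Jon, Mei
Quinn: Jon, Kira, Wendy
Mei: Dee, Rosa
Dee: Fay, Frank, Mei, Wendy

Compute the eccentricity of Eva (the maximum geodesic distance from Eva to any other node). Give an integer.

Distances from Eva: Dee:2, Esperanza:2, Fay:1, Frank:3, Jon:3, Kira:1, Mei:3, Quinn:2, Rosa:4, Wendy:2.
The largest is 4 (to Rosa), so the eccentricity of Eva is 4.

4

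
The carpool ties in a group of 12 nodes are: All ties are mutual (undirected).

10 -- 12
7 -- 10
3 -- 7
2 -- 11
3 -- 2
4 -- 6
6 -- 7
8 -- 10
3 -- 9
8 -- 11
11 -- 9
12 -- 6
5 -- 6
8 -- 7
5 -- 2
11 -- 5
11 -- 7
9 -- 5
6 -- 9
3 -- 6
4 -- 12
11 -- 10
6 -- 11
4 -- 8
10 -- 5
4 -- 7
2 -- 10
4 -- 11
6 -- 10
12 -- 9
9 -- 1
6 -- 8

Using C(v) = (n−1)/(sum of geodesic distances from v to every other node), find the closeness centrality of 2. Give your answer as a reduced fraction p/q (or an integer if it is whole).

Distances from 2: 1:3, 3:1, 4:2, 5:1, 6:2, 7:2, 8:2, 9:2, 10:1, 11:1, 12:2. Sum = 19.
n = 12, so closeness = 11/19.

11/19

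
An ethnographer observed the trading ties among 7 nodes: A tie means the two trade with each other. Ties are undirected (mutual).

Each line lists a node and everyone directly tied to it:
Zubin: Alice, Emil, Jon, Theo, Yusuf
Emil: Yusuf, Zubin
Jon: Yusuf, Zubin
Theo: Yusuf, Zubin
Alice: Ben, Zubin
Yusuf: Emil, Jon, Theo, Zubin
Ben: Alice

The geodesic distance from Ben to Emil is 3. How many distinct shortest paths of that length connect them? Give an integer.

1

The shortest distance is 3, and the only length-3 path is Ben–Alice–Zubin–Emil. So there is exactly 1 shortest path.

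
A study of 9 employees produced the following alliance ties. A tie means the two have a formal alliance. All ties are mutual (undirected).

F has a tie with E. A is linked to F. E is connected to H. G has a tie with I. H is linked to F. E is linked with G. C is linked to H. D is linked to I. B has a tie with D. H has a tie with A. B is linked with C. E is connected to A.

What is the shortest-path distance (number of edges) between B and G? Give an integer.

One shortest route is B – D – I – G, which uses 3 edges, and at distance 2 from B we only reach {H, I}, which does not include G. So d(B,G) = 3.

3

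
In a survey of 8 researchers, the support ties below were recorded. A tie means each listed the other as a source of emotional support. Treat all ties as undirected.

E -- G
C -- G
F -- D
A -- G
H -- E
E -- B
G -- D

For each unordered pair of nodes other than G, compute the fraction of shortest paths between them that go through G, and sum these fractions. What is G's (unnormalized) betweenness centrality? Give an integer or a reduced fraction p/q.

17

Pairs whose geodesics pass through G — B–F: 1; B–C: 1; B–D: 1; B–A: 1; E–F: 1; E–C: 1; E–D: 1; E–A: 1; F–H: 1; F–C: 1; F–A: 1; H–C: 1; H–D: 1; H–A: 1 … (+3 more pairs).
All other pairs contribute 0.
Summing the contributions gives betweenness(G) = 17.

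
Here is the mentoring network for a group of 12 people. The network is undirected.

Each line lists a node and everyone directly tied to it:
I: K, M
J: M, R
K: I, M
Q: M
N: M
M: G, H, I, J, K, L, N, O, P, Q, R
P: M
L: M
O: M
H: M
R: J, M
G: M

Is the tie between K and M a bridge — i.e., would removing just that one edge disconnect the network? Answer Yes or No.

Even without that edge, K still reaches M via K – I – M, so the network stays connected. Not a bridge.

No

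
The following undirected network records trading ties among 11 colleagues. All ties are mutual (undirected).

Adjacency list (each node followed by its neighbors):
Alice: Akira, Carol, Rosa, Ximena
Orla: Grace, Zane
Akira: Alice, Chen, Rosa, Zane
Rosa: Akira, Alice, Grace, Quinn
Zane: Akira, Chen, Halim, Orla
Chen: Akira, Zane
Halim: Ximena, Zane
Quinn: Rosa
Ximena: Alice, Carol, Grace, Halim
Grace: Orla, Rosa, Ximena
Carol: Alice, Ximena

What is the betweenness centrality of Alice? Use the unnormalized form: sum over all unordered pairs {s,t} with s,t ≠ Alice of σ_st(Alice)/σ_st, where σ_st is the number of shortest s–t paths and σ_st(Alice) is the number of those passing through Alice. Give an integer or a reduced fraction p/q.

23/3

Pairs whose geodesics pass through Alice — Zane–Carol: 1/2; Ximena–Akira: 1; Ximena–Chen: 1/2; Ximena–Rosa: 1/2; Ximena–Quinn: 1/2; Akira–Carol: 1; Carol–Chen: 1; Carol–Rosa: 1; Carol–Quinn: 1; Halim–Rosa: 1/3; Halim–Quinn: 1/3.
All other pairs contribute 0.
Summing the contributions gives betweenness(Alice) = 23/3.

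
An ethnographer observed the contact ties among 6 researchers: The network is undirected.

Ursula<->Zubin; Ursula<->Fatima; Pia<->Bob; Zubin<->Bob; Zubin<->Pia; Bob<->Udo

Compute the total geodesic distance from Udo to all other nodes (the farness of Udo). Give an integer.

12

Distances from Udo: Bob:1, Fatima:4, Pia:2, Ursula:3, Zubin:2.
Sum = 1 + 4 + 2 + 3 + 2 = 12.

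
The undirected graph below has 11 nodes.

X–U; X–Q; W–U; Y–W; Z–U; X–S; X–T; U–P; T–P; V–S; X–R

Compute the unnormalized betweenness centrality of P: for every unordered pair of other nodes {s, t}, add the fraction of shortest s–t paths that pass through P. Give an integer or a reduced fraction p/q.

2

Pairs whose geodesics pass through P — W–T: 1/2; Y–T: 1/2; T–Z: 1/2; T–U: 1/2.
All other pairs contribute 0.
Summing the contributions gives betweenness(P) = 2.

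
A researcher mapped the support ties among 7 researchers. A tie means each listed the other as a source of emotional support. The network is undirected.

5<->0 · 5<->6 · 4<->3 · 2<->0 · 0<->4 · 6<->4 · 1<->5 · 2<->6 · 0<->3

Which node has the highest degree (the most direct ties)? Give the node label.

Degrees — 0:4, 1:1, 2:2, 3:2, 4:3, 5:3, 6:3.
The maximum is 4, attained only by 0.

0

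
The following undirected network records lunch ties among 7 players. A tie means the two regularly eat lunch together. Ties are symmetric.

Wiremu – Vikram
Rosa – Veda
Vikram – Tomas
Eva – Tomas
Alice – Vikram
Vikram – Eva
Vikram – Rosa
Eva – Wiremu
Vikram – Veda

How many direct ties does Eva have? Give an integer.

3

Eva is directly tied to Tomas, Vikram, and Wiremu. That is 3 neighbors, so the degree of Eva is 3.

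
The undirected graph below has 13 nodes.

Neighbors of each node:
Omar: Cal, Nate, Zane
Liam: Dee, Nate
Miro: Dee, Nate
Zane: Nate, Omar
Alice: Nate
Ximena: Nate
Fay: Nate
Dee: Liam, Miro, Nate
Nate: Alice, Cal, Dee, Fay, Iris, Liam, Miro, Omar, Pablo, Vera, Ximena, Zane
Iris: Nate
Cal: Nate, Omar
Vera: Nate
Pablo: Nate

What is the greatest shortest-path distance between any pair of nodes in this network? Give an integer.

2

Eccentricity of each node (its greatest distance to any other): Alice:2, Cal:2, Dee:2, Fay:2, Iris:2, Liam:2, Miro:2, Nate:1, Omar:2, Pablo:2, Vera:2, Ximena:2, Zane:2.
The maximum eccentricity is 2, realized for instance by the pair Liam–Omar via Liam – Nate – Omar. So the diameter is 2.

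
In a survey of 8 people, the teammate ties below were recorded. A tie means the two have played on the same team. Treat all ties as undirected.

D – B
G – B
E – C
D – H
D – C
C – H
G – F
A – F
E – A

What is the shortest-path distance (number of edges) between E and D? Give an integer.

One shortest route is E – C – D, which uses 2 edges, and E and D are not directly tied, so nothing shorter exists. So d(E,D) = 2.

2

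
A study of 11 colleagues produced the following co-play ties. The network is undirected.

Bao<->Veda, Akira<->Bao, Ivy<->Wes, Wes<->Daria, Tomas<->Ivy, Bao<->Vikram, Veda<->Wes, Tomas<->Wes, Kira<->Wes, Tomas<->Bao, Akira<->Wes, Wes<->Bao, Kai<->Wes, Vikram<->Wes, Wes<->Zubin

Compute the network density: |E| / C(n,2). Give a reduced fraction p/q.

3/11

There are 15 edges and 11 nodes, so the maximum possible is C(11,2) = 55.
Density = 15/55 = 3/11.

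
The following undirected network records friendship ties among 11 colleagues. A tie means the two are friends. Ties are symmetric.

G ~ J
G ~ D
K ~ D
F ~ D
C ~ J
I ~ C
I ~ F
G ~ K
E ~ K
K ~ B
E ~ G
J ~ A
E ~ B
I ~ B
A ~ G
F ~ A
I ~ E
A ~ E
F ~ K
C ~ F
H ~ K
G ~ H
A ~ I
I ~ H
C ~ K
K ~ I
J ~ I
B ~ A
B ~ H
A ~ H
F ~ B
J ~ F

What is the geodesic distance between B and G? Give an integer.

2

One shortest route is B – H – G, which uses 2 edges, and B and G are not directly tied, so nothing shorter exists. So d(B,G) = 2.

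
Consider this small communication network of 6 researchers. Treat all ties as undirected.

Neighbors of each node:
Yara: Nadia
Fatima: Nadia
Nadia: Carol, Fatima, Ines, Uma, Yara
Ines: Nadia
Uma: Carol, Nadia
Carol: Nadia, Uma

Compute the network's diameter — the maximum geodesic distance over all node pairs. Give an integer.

Eccentricity of each node (its greatest distance to any other): Carol:2, Fatima:2, Ines:2, Nadia:1, Uma:2, Yara:2.
The maximum eccentricity is 2, realized for instance by the pair Uma–Yara via Uma – Nadia – Yara. So the diameter is 2.

2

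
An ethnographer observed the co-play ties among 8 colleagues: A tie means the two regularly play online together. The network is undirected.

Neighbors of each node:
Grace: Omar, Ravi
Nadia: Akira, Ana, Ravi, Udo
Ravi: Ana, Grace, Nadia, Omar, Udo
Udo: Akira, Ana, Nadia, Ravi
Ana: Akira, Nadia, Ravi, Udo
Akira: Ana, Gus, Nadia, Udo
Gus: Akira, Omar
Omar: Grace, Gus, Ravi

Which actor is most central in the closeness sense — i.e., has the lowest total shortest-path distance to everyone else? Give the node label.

Farness (sum of distances to all others) for each node — Akira:11, Ana:10, Grace:13, Gus:12, Nadia:10, Omar:11, Ravi:9, Udo:10.
The smallest farness is 9, for Ravi, so Ravi has the highest closeness.

Ravi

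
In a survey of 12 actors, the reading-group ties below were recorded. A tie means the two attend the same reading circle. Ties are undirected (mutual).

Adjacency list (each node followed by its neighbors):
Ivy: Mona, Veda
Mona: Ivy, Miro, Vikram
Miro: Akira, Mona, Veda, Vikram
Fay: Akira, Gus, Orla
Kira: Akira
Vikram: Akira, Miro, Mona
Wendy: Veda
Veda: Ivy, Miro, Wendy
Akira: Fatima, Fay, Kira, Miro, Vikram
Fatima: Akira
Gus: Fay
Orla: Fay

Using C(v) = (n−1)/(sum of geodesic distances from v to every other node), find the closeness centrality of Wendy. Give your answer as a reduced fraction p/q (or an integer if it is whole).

11/36

Distances from Wendy: Akira:3, Fatima:4, Fay:4, Gus:5, Ivy:2, Kira:4, Miro:2, Mona:3, Orla:5, Veda:1, Vikram:3. Sum = 36.
n = 12, so closeness = 11/36.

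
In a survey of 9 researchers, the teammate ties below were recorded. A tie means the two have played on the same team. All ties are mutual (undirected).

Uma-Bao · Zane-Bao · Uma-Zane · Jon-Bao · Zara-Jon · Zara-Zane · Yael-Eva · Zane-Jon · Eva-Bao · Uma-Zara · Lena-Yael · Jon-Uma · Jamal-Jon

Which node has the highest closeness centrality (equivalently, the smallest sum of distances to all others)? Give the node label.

Farness (sum of distances to all others) for each node — Bao:13, Eva:16, Jamal:21, Jon:14, Lena:28, Uma:15, Yael:21, Zane:15, Zara:19.
The smallest farness is 13, for Bao, so Bao has the highest closeness.

Bao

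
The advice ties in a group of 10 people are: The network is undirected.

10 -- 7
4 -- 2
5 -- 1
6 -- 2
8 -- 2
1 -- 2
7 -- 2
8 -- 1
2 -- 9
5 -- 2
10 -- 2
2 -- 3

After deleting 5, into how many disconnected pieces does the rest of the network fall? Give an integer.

5's neighbors (1 and 2) remain reachable from one another through other ties, so the rest of the network stays in one piece.

1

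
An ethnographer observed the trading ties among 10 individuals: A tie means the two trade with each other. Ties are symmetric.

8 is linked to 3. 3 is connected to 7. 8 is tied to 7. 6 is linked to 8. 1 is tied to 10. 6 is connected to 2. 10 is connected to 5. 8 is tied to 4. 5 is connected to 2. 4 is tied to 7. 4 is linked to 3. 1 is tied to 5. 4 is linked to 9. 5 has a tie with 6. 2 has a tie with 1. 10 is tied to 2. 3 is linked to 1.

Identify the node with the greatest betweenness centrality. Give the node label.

3

Unnormalized betweenness of each node: 1:28/3, 2:4/3, 3:31/3, 4:8, 5:4/3, 6:17/3, 7:0, 8:7, 9:0, 10:0.
3 has the largest value, 31/3, making it the main broker — the node through which the most shortest paths run.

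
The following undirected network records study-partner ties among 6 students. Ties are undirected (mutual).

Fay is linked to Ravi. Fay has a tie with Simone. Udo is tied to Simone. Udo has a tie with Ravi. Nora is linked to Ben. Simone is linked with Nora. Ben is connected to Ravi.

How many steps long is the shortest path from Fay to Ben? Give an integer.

One shortest route is Fay – Ravi – Ben, which uses 2 edges, and Fay and Ben are not directly tied, so nothing shorter exists. So d(Fay,Ben) = 2.

2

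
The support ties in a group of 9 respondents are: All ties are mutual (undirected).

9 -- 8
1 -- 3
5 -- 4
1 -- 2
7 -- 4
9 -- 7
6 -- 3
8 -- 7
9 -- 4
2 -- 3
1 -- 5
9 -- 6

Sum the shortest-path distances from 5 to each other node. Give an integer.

Distances from 5: 1:1, 2:2, 3:2, 4:1, 6:3, 7:2, 8:3, 9:2.
Sum = 1 + 2 + 2 + 1 + 3 + 2 + 3 + 2 = 16.

16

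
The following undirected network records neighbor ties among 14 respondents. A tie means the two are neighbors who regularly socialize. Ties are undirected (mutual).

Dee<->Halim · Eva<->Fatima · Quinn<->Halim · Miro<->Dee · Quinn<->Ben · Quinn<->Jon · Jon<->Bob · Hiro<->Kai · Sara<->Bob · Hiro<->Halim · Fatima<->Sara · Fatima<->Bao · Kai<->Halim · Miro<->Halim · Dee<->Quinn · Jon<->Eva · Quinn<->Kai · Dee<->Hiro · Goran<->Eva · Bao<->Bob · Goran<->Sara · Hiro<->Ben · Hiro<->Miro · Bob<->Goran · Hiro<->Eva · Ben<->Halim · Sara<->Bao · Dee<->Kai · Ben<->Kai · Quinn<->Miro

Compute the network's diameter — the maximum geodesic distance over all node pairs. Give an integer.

4

Eccentricity of each node (its greatest distance to any other): Bao:4, Ben:4, Bob:3, Dee:4, Eva:2, Fatima:3, Goran:3, Halim:4, Hiro:3, Jon:2, Kai:4, Miro:4, Quinn:3, Sara:4.
The maximum eccentricity is 4, realized for instance by the pair Halim–Bao via Halim – Quinn – Jon – Bob – Bao. So the diameter is 4.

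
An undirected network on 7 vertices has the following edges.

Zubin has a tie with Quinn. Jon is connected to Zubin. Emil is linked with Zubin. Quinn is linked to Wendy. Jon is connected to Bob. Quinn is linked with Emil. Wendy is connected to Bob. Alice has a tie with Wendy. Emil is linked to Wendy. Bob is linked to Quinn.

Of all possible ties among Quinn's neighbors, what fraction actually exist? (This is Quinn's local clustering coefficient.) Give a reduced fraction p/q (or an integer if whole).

1/2

Quinn's neighbors: Bob, Emil, Wendy, and Zubin (k = 4).
Possible neighbor pairs: C(4,2) = 6. Edges among them: Bob–Wendy, Emil–Wendy, Emil–Zubin → e = 3.
Clustering(Quinn) = 3/6 = 1/2.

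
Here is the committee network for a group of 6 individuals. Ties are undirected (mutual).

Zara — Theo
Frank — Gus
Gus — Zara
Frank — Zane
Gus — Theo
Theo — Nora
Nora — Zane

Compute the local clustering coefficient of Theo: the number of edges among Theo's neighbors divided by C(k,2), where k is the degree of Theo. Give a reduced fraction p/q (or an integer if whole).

Theo's neighbors: Gus, Nora, and Zara (k = 3).
Possible neighbor pairs: C(3,2) = 3. Edges among them: Gus–Zara → e = 1.
Clustering(Theo) = 1/3.

1/3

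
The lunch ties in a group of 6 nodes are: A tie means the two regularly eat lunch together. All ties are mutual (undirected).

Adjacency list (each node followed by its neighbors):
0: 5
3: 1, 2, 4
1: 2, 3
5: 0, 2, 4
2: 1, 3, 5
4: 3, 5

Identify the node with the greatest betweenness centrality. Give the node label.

Unnormalized betweenness of each node: 0:0, 1:0, 2:3, 3:3/2, 4:1, 5:9/2.
5 has the largest value, 9/2, making it the main broker — the node through which the most shortest paths run.

5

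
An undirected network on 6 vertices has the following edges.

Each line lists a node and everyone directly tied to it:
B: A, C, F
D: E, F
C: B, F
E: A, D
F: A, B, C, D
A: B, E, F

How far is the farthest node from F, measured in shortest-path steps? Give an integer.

2

Distances from F: A:1, B:1, C:1, D:1, E:2.
The largest is 2 (to E), so the eccentricity of F is 2.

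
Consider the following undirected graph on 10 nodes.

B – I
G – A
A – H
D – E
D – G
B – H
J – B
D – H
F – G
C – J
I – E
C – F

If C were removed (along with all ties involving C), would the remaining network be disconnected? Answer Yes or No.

No

Even without C, every remaining node can still reach every other (the residual graph is connected), so C is not a cut vertex.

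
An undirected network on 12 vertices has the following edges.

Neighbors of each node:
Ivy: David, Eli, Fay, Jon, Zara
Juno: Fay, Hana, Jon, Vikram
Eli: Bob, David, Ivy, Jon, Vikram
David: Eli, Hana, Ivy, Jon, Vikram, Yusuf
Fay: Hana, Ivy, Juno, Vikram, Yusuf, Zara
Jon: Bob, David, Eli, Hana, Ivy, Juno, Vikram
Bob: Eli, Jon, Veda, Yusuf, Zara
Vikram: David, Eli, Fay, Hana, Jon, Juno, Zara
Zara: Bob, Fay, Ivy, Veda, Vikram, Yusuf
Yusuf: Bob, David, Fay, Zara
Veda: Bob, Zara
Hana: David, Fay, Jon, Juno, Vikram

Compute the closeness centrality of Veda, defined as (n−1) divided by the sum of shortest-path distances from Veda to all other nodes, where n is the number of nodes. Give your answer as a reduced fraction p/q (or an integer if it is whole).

11/23

Distances from Veda: Bob:1, David:3, Eli:2, Fay:2, Hana:3, Ivy:2, Jon:2, Juno:3, Vikram:2, Yusuf:2, Zara:1. Sum = 23.
n = 12, so closeness = 11/23.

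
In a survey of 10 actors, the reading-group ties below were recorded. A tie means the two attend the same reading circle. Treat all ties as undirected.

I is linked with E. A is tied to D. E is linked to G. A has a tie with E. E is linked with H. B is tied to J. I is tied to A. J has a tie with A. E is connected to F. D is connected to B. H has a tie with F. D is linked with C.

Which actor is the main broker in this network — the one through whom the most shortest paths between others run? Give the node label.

A

Unnormalized betweenness of each node: A:21, B:1, C:0, D:11, E:20, F:0, G:0, H:0, I:0, J:3.
A has the largest value, 21, making it the main broker — the node through which the most shortest paths run.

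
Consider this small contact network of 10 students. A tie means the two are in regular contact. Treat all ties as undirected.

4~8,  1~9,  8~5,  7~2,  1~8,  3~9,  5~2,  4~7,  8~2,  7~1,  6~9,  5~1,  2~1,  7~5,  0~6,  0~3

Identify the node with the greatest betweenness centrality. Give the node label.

Unnormalized betweenness of each node: 0:1/2, 1:81/4, 2:1/4, 3:7/2, 4:1/4, 5:1/4, 6:7/2, 7:7/2, 8:7/2, 9:37/2.
1 has the largest value, 81/4, making it the main broker — the node through which the most shortest paths run.

1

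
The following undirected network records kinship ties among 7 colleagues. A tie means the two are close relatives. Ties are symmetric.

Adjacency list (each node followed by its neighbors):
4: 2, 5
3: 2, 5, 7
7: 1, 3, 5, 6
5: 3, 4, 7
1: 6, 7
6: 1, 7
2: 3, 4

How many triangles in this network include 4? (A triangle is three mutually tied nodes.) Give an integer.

0

4's neighbors are 2 and 5, but none of them are tied to each other, so no triangle contains 4.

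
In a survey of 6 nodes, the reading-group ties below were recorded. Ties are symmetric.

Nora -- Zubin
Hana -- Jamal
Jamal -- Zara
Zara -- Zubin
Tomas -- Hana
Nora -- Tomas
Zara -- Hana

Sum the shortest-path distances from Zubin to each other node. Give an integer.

Distances from Zubin: Hana:2, Jamal:2, Nora:1, Tomas:2, Zara:1.
Sum = 2 + 2 + 1 + 2 + 1 = 8.

8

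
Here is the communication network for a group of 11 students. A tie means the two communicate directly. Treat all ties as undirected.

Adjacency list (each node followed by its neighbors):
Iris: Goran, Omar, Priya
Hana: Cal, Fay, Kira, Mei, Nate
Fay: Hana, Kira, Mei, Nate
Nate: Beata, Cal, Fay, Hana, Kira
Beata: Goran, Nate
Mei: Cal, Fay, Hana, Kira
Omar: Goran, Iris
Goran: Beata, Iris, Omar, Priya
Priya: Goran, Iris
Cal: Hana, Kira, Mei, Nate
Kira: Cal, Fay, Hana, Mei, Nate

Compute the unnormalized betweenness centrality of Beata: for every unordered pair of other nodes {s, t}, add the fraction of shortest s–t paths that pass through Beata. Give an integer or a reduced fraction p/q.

Pairs whose geodesics pass through Beata — Omar–Cal: 1; Omar–Kira: 1; Omar–Hana: 1; Omar–Mei: 4/4; Omar–Nate: 1; Omar–Fay: 1; Iris–Cal: 1; Iris–Kira: 1; Iris–Hana: 1; Iris–Mei: 4/4; Iris–Nate: 1; Iris–Fay: 1; Goran–Cal: 1; Goran–Kira: 1 … (+10 more pairs).
All other pairs contribute 0.
Summing the contributions gives betweenness(Beata) = 24.

24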